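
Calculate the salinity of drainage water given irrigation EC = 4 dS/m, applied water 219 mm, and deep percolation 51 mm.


EC_dw = EC_iw * D_iw / D_dw
EC_dw = 4 * 219 / 51
EC_dw = 876 / 51

17.1765 dS/m


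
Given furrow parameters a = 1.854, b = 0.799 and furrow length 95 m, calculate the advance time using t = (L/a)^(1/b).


t = (L/a)^(1/b)
t = (95/1.854)^(1/0.799)
t = 51.240561^(1/0.799)

137.9406 min


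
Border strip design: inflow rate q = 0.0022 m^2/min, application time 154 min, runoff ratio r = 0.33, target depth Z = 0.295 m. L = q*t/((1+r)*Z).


L = q*t/((1+r)*Z)
L = 0.0022*154/((1+0.33)*0.295)
L = 0.3388/0.39235

0.8635 m


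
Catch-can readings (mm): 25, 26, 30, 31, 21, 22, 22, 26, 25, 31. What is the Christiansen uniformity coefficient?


mean = 25.900000 mm
MAD = 2.900000 mm
CU = (1 - 2.900000/25.900000)*100

88.8031 %


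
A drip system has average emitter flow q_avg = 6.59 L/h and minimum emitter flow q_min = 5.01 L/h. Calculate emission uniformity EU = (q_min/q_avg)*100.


EU = (q_min/q_avg)*100 = (5.01/6.59)*100 = 76.0243%

76.0243 %


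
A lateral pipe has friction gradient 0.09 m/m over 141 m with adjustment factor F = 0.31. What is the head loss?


hf = J * L * F = 0.09 * 141 * 0.31 = 3.9339 m

3.9339 m


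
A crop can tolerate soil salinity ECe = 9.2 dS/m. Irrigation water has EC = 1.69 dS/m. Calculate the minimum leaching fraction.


LR = ECiw / (5*ECe - ECiw)
LR = 1.69 / (5*9.2 - 1.69)
LR = 1.69 / 44.3100

0.0381


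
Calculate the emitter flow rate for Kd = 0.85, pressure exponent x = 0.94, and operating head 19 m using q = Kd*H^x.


q = Kd * H^x = 0.85 * 19^0.94 = 0.85 * 15.923128

13.5347 L/h


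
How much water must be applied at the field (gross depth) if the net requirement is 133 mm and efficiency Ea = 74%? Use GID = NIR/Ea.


Ea = 74% = 0.74
GID = NIR / Ea = 133 / 0.74 = 179.7297 mm

179.7297 mm


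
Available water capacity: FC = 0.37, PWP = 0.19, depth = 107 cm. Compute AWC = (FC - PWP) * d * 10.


AWC = (FC - PWP) * d * 10
AWC = (0.37 - 0.19) * 107 * 10
AWC = 0.1800 * 107 * 10

192.6000 mm


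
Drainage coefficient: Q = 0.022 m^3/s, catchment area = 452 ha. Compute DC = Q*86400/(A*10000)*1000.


DC = Q * 86400 / (A * 10000) * 1000
DC = 0.022 * 86400 / (452 * 10000) * 1000
DC = 1900800.0000 / 4520000

0.4205 mm/day


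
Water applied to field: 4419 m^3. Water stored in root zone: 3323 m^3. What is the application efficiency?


Ea = V_root / V_field * 100 = 3323 / 4419 * 100 = 75.1980%

75.1980 %


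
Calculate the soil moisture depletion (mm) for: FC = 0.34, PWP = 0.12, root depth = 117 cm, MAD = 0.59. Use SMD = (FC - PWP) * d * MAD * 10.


SMD = (FC - PWP) * d * MAD * 10
SMD = (0.34 - 0.12) * 117 * 0.59 * 10
SMD = 0.2200 * 117 * 0.59 * 10

151.8660 mm


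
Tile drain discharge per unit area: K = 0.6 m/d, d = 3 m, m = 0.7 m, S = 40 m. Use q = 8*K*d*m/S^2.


q = 8*K*d*m/S^2
q = 8*0.6*3*0.7/40^2
q = 10.0800 / 1600

0.0063 m/d


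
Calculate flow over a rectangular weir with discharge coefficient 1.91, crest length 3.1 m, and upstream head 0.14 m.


Q = C * L * H^(3/2) = 1.91 * 3.1 * 0.14^1.5 = 1.91 * 3.1 * 0.052383

0.3102 m^3/s


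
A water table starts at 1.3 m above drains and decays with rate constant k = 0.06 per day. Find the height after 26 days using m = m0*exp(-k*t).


m = m0 * exp(-k*t)
m = 1.3 * exp(-0.06 * 26)
m = 1.3 * exp(-1.5600)

0.2732 m


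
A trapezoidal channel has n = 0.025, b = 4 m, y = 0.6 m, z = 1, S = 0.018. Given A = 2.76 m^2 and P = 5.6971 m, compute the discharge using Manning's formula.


R = A/P = 2.76/5.6971 = 0.484457
Q = (1/0.025) * 2.76 * 0.484457^(2/3) * 0.018^0.5

9.1364 m^3/s


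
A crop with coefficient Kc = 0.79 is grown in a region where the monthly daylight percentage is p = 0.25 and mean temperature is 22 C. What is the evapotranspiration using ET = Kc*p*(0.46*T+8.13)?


ET = Kc * p * (0.46*T + 8.13)
ET = 0.79 * 0.25 * (0.46*22 + 8.13)
ET = 0.79 * 0.25 * 18.2500

3.6044 mm/day


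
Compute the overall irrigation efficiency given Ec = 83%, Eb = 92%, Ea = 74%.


Ec = 0.83, Eb = 0.92, Ea = 0.74
E = 0.83 * 0.92 * 0.74 * 100 = 56.5064%

56.5064 %


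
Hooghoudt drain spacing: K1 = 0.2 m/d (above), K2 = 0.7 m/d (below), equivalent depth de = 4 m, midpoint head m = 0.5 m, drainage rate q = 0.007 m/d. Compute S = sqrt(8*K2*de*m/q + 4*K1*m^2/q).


S^2 = 8*K2*de*m/q + 4*K1*m^2/q
S^2 = 8*0.7*4*0.5/0.007 + 4*0.2*0.5^2/0.007
S = sqrt(1628.5714)

40.3556 m


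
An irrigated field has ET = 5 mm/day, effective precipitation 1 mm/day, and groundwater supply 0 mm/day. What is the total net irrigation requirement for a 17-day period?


Daily deficit = ET - Pe - GW = 5 - 1 - 0 = 4 mm/day
NIR = 4 * 17 = 68 mm

68.0000 mm


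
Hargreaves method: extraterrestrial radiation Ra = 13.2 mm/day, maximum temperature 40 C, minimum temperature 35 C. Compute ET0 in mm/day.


Tmean = (Tmax + Tmin)/2 = (40 + 35)/2 = 37.5
ET0 = 0.0023 * 13.2 * (37.5 + 17.8) * sqrt(40 - 35)
ET0 = 0.0023 * 13.2 * 55.3 * 2.236068

3.7542 mm/day


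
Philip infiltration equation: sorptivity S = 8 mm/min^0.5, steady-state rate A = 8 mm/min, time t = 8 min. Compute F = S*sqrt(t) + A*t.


F = S*sqrt(t) + A*t
F = 8*sqrt(8) + 8*8
F = 8*2.828427 + 64

86.6274 mm


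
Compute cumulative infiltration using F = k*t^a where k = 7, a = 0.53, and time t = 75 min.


F = k * t^a = 7 * 75^0.53
F = 7 * 9.857856

69.0050 mm


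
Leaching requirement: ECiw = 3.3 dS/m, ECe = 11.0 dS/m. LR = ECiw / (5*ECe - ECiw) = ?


LR = ECiw / (5*ECe - ECiw)
LR = 3.3 / (5*11.0 - 3.3)
LR = 3.3 / 51.7000

0.0638


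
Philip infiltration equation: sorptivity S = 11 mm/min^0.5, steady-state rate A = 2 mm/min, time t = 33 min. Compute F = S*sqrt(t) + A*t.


F = S*sqrt(t) + A*t
F = 11*sqrt(33) + 2*33
F = 11*5.744563 + 66

129.1902 mm


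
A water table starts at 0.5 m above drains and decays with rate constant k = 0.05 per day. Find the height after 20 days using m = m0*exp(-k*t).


m = m0 * exp(-k*t)
m = 0.5 * exp(-0.05 * 20)
m = 0.5 * exp(-1.0000)

0.1839 m


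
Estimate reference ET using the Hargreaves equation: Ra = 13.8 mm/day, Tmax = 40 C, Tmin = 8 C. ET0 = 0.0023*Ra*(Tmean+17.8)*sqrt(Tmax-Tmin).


Tmean = (Tmax + Tmin)/2 = (40 + 8)/2 = 24.0
ET0 = 0.0023 * 13.8 * (24.0 + 17.8) * sqrt(40 - 8)
ET0 = 0.0023 * 13.8 * 41.8 * 5.656854

7.5051 mm/day


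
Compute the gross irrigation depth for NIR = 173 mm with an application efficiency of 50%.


Ea = 50% = 0.5
GID = NIR / Ea = 173 / 0.5 = 346.0000 mm

346.0000 mm


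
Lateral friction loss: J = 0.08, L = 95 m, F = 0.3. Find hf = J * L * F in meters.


hf = J * L * F = 0.08 * 95 * 0.3 = 2.2800 m

2.2800 m


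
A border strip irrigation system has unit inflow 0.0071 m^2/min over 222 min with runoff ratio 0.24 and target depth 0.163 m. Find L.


L = q*t/((1+r)*Z)
L = 0.0071*222/((1+0.24)*0.163)
L = 1.5762/0.20212

7.7983 m


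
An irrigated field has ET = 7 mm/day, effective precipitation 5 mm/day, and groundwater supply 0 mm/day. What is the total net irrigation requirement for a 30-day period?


Daily deficit = ET - Pe - GW = 7 - 5 - 0 = 2 mm/day
NIR = 2 * 30 = 60 mm

60.0000 mm


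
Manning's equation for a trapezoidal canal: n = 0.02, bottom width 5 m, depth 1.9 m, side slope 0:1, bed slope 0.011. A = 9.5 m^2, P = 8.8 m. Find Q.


R = A/P = 9.5/8.8 = 1.079545
Q = (1/0.02) * 9.5 * 1.079545^(2/3) * 0.011^0.5

52.4265 m^3/s


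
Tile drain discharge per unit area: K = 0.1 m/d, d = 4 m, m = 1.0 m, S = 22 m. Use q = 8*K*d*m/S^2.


q = 8*K*d*m/S^2
q = 8*0.1*4*1.0/22^2
q = 3.2000 / 484

0.0066 m/d


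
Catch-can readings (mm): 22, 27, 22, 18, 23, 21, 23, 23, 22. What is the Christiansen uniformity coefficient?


mean = 22.333333 mm
MAD = 1.481481 mm
CU = (1 - 1.481481/22.333333)*100

93.3665 %


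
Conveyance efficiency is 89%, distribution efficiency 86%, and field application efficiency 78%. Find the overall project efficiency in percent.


Ec = 0.89, Eb = 0.86, Ea = 0.78
E = 0.89 * 0.86 * 0.78 * 100 = 59.7012%

59.7012 %


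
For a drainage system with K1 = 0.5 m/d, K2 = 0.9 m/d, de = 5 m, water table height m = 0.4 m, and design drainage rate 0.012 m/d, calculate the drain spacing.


S^2 = 8*K2*de*m/q + 4*K1*m^2/q
S^2 = 8*0.9*5*0.4/0.012 + 4*0.5*0.4^2/0.012
S = sqrt(1226.6667)

35.0238 m


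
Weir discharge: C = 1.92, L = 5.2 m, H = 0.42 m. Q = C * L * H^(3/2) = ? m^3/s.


Q = C * L * H^(3/2) = 1.92 * 5.2 * 0.42^1.5 = 1.92 * 5.2 * 0.272191

2.7176 m^3/s


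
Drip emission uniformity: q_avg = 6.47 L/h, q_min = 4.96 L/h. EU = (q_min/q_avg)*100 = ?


EU = (q_min/q_avg)*100 = (4.96/6.47)*100 = 76.6615%

76.6615 %


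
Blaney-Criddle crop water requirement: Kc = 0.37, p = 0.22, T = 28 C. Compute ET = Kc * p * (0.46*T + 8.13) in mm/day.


ET = Kc * p * (0.46*T + 8.13)
ET = 0.37 * 0.22 * (0.46*28 + 8.13)
ET = 0.37 * 0.22 * 21.0100

1.7102 mm/day


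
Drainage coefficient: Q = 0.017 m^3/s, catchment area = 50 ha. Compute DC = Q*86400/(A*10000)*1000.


DC = Q * 86400 / (A * 10000) * 1000
DC = 0.017 * 86400 / (50 * 10000) * 1000
DC = 1468800.0000 / 500000

2.9376 mm/day


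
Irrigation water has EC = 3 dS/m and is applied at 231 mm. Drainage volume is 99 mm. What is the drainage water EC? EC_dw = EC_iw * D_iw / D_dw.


EC_dw = EC_iw * D_iw / D_dw
EC_dw = 3 * 231 / 99
EC_dw = 693 / 99

7.0000 dS/m


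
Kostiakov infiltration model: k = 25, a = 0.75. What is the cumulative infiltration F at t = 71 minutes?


F = k * t^a = 25 * 71^0.75
F = 25 * 24.459285

611.4821 mm


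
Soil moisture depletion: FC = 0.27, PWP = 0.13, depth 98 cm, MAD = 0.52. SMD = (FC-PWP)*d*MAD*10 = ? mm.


SMD = (FC - PWP) * d * MAD * 10
SMD = (0.27 - 0.13) * 98 * 0.52 * 10
SMD = 0.1400 * 98 * 0.52 * 10

71.3440 mm


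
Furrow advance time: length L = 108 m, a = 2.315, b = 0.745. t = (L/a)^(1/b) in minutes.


t = (L/a)^(1/b)
t = (108/2.315)^(1/0.745)
t = 46.652268^(1/0.745)

173.8192 min


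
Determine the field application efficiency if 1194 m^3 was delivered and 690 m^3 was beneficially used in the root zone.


Ea = V_root / V_field * 100 = 690 / 1194 * 100 = 57.7889%

57.7889 %


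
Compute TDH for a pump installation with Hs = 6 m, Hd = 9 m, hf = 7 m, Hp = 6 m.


TDH = Hs + Hd + hf + Hp = 6 + 9 + 7 + 6 = 28

28 m


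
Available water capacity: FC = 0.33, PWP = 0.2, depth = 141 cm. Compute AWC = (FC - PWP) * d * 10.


AWC = (FC - PWP) * d * 10
AWC = (0.33 - 0.2) * 141 * 10
AWC = 0.1300 * 141 * 10

183.3000 mm


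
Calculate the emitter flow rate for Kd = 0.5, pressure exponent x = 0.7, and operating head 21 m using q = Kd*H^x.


q = Kd * H^x = 0.5 * 21^0.7 = 0.5 * 8.424682

4.2123 L/h


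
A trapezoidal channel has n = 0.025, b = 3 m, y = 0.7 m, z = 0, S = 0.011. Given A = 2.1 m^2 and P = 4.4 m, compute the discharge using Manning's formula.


R = A/P = 2.1/4.4 = 0.477273
Q = (1/0.025) * 2.1 * 0.477273^(2/3) * 0.011^0.5

5.3805 m^3/s


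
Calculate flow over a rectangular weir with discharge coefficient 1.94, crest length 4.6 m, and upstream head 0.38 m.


Q = C * L * H^(3/2) = 1.94 * 4.6 * 0.38^1.5 = 1.94 * 4.6 * 0.234248

2.0904 m^3/s


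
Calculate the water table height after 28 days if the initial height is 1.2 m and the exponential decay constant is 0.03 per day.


m = m0 * exp(-k*t)
m = 1.2 * exp(-0.03 * 28)
m = 1.2 * exp(-0.8400)

0.5181 m


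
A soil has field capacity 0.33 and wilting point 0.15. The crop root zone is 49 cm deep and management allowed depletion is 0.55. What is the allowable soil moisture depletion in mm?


SMD = (FC - PWP) * d * MAD * 10
SMD = (0.33 - 0.15) * 49 * 0.55 * 10
SMD = 0.1800 * 49 * 0.55 * 10

48.5100 mm


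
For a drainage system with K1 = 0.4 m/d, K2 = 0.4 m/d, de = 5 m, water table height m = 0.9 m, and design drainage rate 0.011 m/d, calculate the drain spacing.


S^2 = 8*K2*de*m/q + 4*K1*m^2/q
S^2 = 8*0.4*5*0.9/0.011 + 4*0.4*0.9^2/0.011
S = sqrt(1426.9091)

37.7745 m


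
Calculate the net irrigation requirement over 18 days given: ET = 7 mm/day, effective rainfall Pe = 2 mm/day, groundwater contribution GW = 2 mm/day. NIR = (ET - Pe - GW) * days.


Daily deficit = ET - Pe - GW = 7 - 2 - 2 = 3 mm/day
NIR = 3 * 18 = 54 mm

54.0000 mm


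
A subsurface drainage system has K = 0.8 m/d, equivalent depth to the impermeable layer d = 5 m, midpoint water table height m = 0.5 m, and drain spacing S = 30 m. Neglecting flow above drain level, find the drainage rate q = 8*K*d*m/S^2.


q = 8*K*d*m/S^2
q = 8*0.8*5*0.5/30^2
q = 16.0000 / 900

0.0178 m/d


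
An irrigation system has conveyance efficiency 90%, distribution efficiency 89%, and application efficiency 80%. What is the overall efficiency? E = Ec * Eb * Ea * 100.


Ec = 0.9, Eb = 0.89, Ea = 0.8
E = 0.9 * 0.89 * 0.8 * 100 = 64.0800%

64.0800 %


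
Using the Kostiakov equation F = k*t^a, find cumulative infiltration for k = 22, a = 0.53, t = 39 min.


F = k * t^a = 22 * 39^0.53
F = 22 * 6.970505

153.3511 mm


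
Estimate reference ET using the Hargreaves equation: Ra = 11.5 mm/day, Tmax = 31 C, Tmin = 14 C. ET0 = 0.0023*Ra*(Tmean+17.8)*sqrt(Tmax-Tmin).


Tmean = (Tmax + Tmin)/2 = (31 + 14)/2 = 22.5
ET0 = 0.0023 * 11.5 * (22.5 + 17.8) * sqrt(31 - 14)
ET0 = 0.0023 * 11.5 * 40.3 * 4.123106

4.3950 mm/day


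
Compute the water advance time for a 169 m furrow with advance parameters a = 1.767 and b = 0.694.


t = (L/a)^(1/b)
t = (169/1.767)^(1/0.694)
t = 95.642332^(1/0.694)

714.4351 min


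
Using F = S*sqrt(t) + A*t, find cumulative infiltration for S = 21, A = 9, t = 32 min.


F = S*sqrt(t) + A*t
F = 21*sqrt(32) + 9*32
F = 21*5.656854 + 288

406.7939 mm


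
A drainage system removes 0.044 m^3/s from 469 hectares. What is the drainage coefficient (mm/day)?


DC = Q * 86400 / (A * 10000) * 1000
DC = 0.044 * 86400 / (469 * 10000) * 1000
DC = 3801600.0000 / 4690000

0.8106 mm/day


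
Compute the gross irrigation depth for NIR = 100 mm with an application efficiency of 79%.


Ea = 79% = 0.79
GID = NIR / Ea = 100 / 0.79 = 126.5823 mm

126.5823 mm


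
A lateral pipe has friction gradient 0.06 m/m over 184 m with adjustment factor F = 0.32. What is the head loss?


hf = J * L * F = 0.06 * 184 * 0.32 = 3.5328 m

3.5328 m


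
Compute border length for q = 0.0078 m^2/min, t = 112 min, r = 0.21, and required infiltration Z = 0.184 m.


L = q*t/((1+r)*Z)
L = 0.0078*112/((1+0.21)*0.184)
L = 0.8736/0.22264

3.9238 m


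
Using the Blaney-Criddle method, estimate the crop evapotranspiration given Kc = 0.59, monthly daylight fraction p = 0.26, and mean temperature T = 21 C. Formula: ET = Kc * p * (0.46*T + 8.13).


ET = Kc * p * (0.46*T + 8.13)
ET = 0.59 * 0.26 * (0.46*21 + 8.13)
ET = 0.59 * 0.26 * 17.7900

2.7290 mm/day


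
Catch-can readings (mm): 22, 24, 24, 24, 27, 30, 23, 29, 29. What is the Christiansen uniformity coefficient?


mean = 25.777778 mm
MAD = 2.641975 mm
CU = (1 - 2.641975/25.777778)*100

89.7510 %


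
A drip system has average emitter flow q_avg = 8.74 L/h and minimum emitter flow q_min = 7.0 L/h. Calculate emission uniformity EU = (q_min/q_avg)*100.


EU = (q_min/q_avg)*100 = (7.0/8.74)*100 = 80.0915%

80.0915 %


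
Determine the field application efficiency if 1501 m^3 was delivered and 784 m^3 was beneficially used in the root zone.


Ea = V_root / V_field * 100 = 784 / 1501 * 100 = 52.2318%

52.2318 %


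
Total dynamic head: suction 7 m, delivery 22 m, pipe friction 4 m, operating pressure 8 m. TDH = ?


TDH = Hs + Hd + hf + Hp = 7 + 22 + 4 + 8 = 41

41 m


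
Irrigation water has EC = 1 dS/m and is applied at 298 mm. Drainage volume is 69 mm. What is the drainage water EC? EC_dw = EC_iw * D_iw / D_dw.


EC_dw = EC_iw * D_iw / D_dw
EC_dw = 1 * 298 / 69
EC_dw = 298 / 69

4.3188 dS/m


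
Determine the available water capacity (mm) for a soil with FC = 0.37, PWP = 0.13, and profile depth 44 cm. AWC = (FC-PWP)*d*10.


AWC = (FC - PWP) * d * 10
AWC = (0.37 - 0.13) * 44 * 10
AWC = 0.2400 * 44 * 10

105.6000 mm


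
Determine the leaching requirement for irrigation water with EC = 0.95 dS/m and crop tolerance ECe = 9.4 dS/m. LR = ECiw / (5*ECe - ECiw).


LR = ECiw / (5*ECe - ECiw)
LR = 0.95 / (5*9.4 - 0.95)
LR = 0.95 / 46.0500

0.0206


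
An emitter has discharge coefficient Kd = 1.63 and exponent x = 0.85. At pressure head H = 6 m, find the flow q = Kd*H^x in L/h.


q = Kd * H^x = 1.63 * 6^0.85 = 1.63 * 4.585942

7.4751 L/h


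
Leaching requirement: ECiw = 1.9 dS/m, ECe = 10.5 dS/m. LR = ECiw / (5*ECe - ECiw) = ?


LR = ECiw / (5*ECe - ECiw)
LR = 1.9 / (5*10.5 - 1.9)
LR = 1.9 / 50.6000

0.0375


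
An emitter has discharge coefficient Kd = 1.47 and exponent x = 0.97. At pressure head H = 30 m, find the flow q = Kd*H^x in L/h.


q = Kd * H^x = 1.47 * 30^0.97 = 1.47 * 27.089913

39.8222 L/h


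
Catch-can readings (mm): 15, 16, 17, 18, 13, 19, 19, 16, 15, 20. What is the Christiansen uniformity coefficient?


mean = 16.800000 mm
MAD = 1.800000 mm
CU = (1 - 1.800000/16.800000)*100

89.2857 %


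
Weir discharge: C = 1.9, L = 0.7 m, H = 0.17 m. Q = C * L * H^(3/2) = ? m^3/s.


Q = C * L * H^(3/2) = 1.9 * 0.7 * 0.17^1.5 = 1.9 * 0.7 * 0.070093

0.0932 m^3/s


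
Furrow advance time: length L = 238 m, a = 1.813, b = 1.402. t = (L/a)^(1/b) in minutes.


t = (L/a)^(1/b)
t = (238/1.813)^(1/1.402)
t = 131.274131^(1/1.402)

32.4210 min


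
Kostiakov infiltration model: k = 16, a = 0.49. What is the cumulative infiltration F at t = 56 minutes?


F = k * t^a = 16 * 56^0.49
F = 16 * 7.188067

115.0091 mm


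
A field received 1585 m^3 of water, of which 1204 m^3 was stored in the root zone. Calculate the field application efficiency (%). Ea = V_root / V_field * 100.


Ea = V_root / V_field * 100 = 1204 / 1585 * 100 = 75.9621%

75.9621 %


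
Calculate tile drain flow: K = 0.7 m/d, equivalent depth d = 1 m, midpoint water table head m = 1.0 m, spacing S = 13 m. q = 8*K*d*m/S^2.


q = 8*K*d*m/S^2
q = 8*0.7*1*1.0/13^2
q = 5.6000 / 169

0.0331 m/d


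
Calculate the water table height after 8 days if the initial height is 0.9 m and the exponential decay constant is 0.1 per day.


m = m0 * exp(-k*t)
m = 0.9 * exp(-0.1 * 8)
m = 0.9 * exp(-0.8000)

0.4044 m


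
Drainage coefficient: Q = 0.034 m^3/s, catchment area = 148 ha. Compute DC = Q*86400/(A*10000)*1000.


DC = Q * 86400 / (A * 10000) * 1000
DC = 0.034 * 86400 / (148 * 10000) * 1000
DC = 2937600.0000 / 1480000

1.9849 mm/day


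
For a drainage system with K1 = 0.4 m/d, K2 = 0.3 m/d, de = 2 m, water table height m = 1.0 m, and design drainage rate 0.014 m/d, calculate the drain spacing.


S^2 = 8*K2*de*m/q + 4*K1*m^2/q
S^2 = 8*0.3*2*1.0/0.014 + 4*0.4*1.0^2/0.014
S = sqrt(457.1429)

21.3809 m


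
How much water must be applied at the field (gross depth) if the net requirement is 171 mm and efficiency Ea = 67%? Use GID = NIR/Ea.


Ea = 67% = 0.67
GID = NIR / Ea = 171 / 0.67 = 255.2239 mm

255.2239 mm


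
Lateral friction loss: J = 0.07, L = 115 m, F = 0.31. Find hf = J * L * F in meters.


hf = J * L * F = 0.07 * 115 * 0.31 = 2.4955 m

2.4955 m


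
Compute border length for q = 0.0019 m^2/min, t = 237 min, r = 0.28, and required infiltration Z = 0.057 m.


L = q*t/((1+r)*Z)
L = 0.0019*237/((1+0.28)*0.057)
L = 0.4503/0.07296

6.1719 m


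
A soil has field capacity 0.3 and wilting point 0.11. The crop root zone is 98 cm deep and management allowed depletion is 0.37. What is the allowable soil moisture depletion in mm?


SMD = (FC - PWP) * d * MAD * 10
SMD = (0.3 - 0.11) * 98 * 0.37 * 10
SMD = 0.1900 * 98 * 0.37 * 10

68.8940 mm


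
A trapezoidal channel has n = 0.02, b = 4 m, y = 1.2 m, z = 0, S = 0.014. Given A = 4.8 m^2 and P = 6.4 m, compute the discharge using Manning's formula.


R = A/P = 4.8/6.4 = 0.750000
Q = (1/0.02) * 4.8 * 0.750000^(2/3) * 0.014^0.5

23.4414 m^3/s


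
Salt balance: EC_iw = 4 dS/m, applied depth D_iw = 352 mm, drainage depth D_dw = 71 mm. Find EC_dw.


EC_dw = EC_iw * D_iw / D_dw
EC_dw = 4 * 352 / 71
EC_dw = 1408 / 71

19.8310 dS/m


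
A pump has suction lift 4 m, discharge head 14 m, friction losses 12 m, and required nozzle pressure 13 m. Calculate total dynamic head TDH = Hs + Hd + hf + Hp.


TDH = Hs + Hd + hf + Hp = 4 + 14 + 12 + 13 = 43

43 m


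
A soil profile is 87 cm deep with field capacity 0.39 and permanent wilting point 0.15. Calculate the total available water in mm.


AWC = (FC - PWP) * d * 10
AWC = (0.39 - 0.15) * 87 * 10
AWC = 0.2400 * 87 * 10

208.8000 mm


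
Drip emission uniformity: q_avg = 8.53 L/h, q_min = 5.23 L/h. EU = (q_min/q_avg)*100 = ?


EU = (q_min/q_avg)*100 = (5.23/8.53)*100 = 61.3130%

61.3130 %


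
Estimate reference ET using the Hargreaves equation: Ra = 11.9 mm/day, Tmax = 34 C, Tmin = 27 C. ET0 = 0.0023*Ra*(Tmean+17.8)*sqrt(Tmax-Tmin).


Tmean = (Tmax + Tmin)/2 = (34 + 27)/2 = 30.5
ET0 = 0.0023 * 11.9 * (30.5 + 17.8) * sqrt(34 - 27)
ET0 = 0.0023 * 11.9 * 48.3 * 2.645751

3.4976 mm/day


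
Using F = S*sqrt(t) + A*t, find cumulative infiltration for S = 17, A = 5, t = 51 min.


F = S*sqrt(t) + A*t
F = 17*sqrt(51) + 5*51
F = 17*7.141428 + 255

376.4043 mm


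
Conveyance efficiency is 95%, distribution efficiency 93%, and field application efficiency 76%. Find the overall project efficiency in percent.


Ec = 0.95, Eb = 0.93, Ea = 0.76
E = 0.95 * 0.93 * 0.76 * 100 = 67.1460%

67.1460 %


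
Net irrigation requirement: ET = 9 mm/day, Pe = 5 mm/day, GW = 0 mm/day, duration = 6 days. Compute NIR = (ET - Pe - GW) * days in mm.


Daily deficit = ET - Pe - GW = 9 - 5 - 0 = 4 mm/day
NIR = 4 * 6 = 24 mm

24.0000 mm


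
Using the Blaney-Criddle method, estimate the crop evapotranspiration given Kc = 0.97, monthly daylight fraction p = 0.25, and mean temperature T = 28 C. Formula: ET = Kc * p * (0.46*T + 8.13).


ET = Kc * p * (0.46*T + 8.13)
ET = 0.97 * 0.25 * (0.46*28 + 8.13)
ET = 0.97 * 0.25 * 21.0100

5.0949 mm/day


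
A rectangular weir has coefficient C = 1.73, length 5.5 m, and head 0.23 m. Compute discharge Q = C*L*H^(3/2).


Q = C * L * H^(3/2) = 1.73 * 5.5 * 0.23^1.5 = 1.73 * 5.5 * 0.110304

1.0495 m^3/s


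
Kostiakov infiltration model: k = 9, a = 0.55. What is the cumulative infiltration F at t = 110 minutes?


F = k * t^a = 9 * 110^0.55
F = 9 * 13.266794

119.4011 mm


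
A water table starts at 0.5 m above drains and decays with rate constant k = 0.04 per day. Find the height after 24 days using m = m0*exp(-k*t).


m = m0 * exp(-k*t)
m = 0.5 * exp(-0.04 * 24)
m = 0.5 * exp(-0.9600)

0.1914 m


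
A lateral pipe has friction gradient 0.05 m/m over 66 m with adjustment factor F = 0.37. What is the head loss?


hf = J * L * F = 0.05 * 66 * 0.37 = 1.2210 m

1.2210 m


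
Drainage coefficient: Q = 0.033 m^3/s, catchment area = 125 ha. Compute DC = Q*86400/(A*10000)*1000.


DC = Q * 86400 / (A * 10000) * 1000
DC = 0.033 * 86400 / (125 * 10000) * 1000
DC = 2851200.0000 / 1250000

2.2810 mm/day


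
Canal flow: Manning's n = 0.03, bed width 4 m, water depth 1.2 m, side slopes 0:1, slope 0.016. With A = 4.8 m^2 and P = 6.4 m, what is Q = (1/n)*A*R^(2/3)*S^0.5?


R = A/P = 4.8/6.4 = 0.750000
Q = (1/0.03) * 4.8 * 0.750000^(2/3) * 0.016^0.5

16.7066 m^3/s


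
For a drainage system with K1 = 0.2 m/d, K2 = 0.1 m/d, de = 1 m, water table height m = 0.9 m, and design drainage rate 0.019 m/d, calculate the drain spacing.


S^2 = 8*K2*de*m/q + 4*K1*m^2/q
S^2 = 8*0.1*1*0.9/0.019 + 4*0.2*0.9^2/0.019
S = sqrt(72.0000)

8.4853 m


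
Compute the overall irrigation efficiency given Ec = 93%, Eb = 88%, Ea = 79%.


Ec = 0.93, Eb = 0.88, Ea = 0.79
E = 0.93 * 0.88 * 0.79 * 100 = 64.6536%

64.6536 %


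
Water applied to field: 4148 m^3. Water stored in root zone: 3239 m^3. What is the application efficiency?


Ea = V_root / V_field * 100 = 3239 / 4148 * 100 = 78.0858%

78.0858 %


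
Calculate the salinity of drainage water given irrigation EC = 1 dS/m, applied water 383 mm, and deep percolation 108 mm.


EC_dw = EC_iw * D_iw / D_dw
EC_dw = 1 * 383 / 108
EC_dw = 383 / 108

3.5463 dS/m


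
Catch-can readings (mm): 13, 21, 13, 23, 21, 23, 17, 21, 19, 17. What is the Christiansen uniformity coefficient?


mean = 18.800000 mm
MAD = 3.040000 mm
CU = (1 - 3.040000/18.800000)*100

83.8298 %


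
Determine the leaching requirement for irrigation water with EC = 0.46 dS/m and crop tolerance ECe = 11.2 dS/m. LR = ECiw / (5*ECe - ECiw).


LR = ECiw / (5*ECe - ECiw)
LR = 0.46 / (5*11.2 - 0.46)
LR = 0.46 / 55.5400

0.0083


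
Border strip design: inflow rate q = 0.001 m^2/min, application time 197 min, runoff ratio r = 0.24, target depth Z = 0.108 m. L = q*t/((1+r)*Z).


L = q*t/((1+r)*Z)
L = 0.001*197/((1+0.24)*0.108)
L = 0.197/0.13392

1.4710 m


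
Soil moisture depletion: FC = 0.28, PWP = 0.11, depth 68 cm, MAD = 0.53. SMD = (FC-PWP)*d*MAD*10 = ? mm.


SMD = (FC - PWP) * d * MAD * 10
SMD = (0.28 - 0.11) * 68 * 0.53 * 10
SMD = 0.1700 * 68 * 0.53 * 10

61.2680 mm


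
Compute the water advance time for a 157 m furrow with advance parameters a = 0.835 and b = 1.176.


t = (L/a)^(1/b)
t = (157/0.835)^(1/1.176)
t = 188.023952^(1/1.176)

85.8726 min


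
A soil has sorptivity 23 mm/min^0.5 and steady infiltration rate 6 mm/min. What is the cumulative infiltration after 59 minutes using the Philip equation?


F = S*sqrt(t) + A*t
F = 23*sqrt(59) + 6*59
F = 23*7.681146 + 354

530.6664 mm


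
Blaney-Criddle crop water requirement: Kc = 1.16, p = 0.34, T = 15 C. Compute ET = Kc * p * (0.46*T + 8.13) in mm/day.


ET = Kc * p * (0.46*T + 8.13)
ET = 1.16 * 0.34 * (0.46*15 + 8.13)
ET = 1.16 * 0.34 * 15.0300

5.9278 mm/day


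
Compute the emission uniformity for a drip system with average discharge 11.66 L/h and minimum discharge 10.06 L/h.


EU = (q_min/q_avg)*100 = (10.06/11.66)*100 = 86.2779%

86.2779 %


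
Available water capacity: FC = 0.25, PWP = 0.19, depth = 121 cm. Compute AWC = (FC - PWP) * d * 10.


AWC = (FC - PWP) * d * 10
AWC = (0.25 - 0.19) * 121 * 10
AWC = 0.0600 * 121 * 10

72.6000 mm


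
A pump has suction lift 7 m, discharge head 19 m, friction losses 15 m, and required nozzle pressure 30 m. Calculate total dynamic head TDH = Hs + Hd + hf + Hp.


TDH = Hs + Hd + hf + Hp = 7 + 19 + 15 + 30 = 71

71 m


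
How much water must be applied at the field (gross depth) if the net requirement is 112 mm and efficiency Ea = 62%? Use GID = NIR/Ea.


Ea = 62% = 0.62
GID = NIR / Ea = 112 / 0.62 = 180.6452 mm

180.6452 mm


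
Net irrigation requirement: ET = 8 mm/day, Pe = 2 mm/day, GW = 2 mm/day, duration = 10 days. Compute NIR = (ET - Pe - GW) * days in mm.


Daily deficit = ET - Pe - GW = 8 - 2 - 2 = 4 mm/day
NIR = 4 * 10 = 40 mm

40.0000 mm


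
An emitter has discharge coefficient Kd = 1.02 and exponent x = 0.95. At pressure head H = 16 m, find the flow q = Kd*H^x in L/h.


q = Kd * H^x = 1.02 * 16^0.95 = 1.02 * 13.928809

14.2074 L/h


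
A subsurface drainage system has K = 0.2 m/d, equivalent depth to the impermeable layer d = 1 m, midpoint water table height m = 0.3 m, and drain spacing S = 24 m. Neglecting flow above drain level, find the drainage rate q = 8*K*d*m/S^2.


q = 8*K*d*m/S^2
q = 8*0.2*1*0.3/24^2
q = 0.4800 / 576

8.3333e-04 m/d


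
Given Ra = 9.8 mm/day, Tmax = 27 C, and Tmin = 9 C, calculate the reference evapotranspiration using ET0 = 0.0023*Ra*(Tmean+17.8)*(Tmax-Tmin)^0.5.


Tmean = (Tmax + Tmin)/2 = (27 + 9)/2 = 18.0
ET0 = 0.0023 * 9.8 * (18.0 + 17.8) * sqrt(27 - 9)
ET0 = 0.0023 * 9.8 * 35.8 * 4.242641

3.4235 mm/day


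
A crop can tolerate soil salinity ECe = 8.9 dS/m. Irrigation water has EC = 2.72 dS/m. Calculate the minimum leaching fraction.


LR = ECiw / (5*ECe - ECiw)
LR = 2.72 / (5*8.9 - 2.72)
LR = 2.72 / 41.7800

0.0651


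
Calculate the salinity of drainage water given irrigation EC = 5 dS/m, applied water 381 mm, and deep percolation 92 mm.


EC_dw = EC_iw * D_iw / D_dw
EC_dw = 5 * 381 / 92
EC_dw = 1905 / 92

20.7065 dS/m


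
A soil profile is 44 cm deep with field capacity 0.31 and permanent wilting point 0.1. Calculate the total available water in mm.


AWC = (FC - PWP) * d * 10
AWC = (0.31 - 0.1) * 44 * 10
AWC = 0.2100 * 44 * 10

92.4000 mm


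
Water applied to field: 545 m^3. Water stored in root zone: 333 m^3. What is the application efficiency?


Ea = V_root / V_field * 100 = 333 / 545 * 100 = 61.1009%

61.1009 %


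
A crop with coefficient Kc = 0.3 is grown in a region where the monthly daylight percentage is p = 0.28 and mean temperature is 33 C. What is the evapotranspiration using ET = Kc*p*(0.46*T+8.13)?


ET = Kc * p * (0.46*T + 8.13)
ET = 0.3 * 0.28 * (0.46*33 + 8.13)
ET = 0.3 * 0.28 * 23.3100

1.9580 mm/day


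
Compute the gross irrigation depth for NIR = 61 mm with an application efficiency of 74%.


Ea = 74% = 0.74
GID = NIR / Ea = 61 / 0.74 = 82.4324 mm

82.4324 mm


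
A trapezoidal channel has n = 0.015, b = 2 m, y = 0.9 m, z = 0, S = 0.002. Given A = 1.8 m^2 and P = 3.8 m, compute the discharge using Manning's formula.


R = A/P = 1.8/3.8 = 0.473684
Q = (1/0.015) * 1.8 * 0.473684^(2/3) * 0.002^0.5

3.2610 m^3/s


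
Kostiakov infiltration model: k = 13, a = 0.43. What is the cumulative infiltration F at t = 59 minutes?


F = k * t^a = 13 * 59^0.43
F = 13 * 5.773862

75.0602 mm


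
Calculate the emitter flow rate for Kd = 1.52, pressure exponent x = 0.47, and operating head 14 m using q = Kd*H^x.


q = Kd * H^x = 1.52 * 14^0.47 = 1.52 * 3.456847

5.2544 L/h


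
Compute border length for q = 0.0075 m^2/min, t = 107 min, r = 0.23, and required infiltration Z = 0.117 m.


L = q*t/((1+r)*Z)
L = 0.0075*107/((1+0.23)*0.117)
L = 0.8025/0.14391

5.5764 m


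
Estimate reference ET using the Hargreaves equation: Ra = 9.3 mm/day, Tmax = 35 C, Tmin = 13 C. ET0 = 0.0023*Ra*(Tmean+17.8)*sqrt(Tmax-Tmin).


Tmean = (Tmax + Tmin)/2 = (35 + 13)/2 = 24.0
ET0 = 0.0023 * 9.3 * (24.0 + 17.8) * sqrt(35 - 13)
ET0 = 0.0023 * 9.3 * 41.8 * 4.690416

4.1937 mm/day


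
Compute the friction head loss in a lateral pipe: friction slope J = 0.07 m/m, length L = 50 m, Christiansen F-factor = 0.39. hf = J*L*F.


hf = J * L * F = 0.07 * 50 * 0.39 = 1.3650 m

1.3650 m


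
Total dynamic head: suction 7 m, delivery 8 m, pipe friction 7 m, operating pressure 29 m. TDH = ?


TDH = Hs + Hd + hf + Hp = 7 + 8 + 7 + 29 = 51

51 m


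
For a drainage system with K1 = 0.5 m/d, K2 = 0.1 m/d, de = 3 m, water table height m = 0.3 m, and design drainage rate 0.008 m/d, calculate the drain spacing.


S^2 = 8*K2*de*m/q + 4*K1*m^2/q
S^2 = 8*0.1*3*0.3/0.008 + 4*0.5*0.3^2/0.008
S = sqrt(112.5000)

10.6066 m


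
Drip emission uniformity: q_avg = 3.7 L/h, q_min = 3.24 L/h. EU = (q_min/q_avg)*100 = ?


EU = (q_min/q_avg)*100 = (3.24/3.7)*100 = 87.5676%

87.5676 %


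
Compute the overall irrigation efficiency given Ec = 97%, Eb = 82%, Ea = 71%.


Ec = 0.97, Eb = 0.82, Ea = 0.71
E = 0.97 * 0.82 * 0.71 * 100 = 56.4734%

56.4734 %


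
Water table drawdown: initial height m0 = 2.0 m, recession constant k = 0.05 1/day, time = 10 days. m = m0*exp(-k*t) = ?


m = m0 * exp(-k*t)
m = 2.0 * exp(-0.05 * 10)
m = 2.0 * exp(-0.5000)

1.2131 m


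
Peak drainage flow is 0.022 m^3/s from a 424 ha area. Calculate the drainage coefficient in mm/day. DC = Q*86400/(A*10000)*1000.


DC = Q * 86400 / (A * 10000) * 1000
DC = 0.022 * 86400 / (424 * 10000) * 1000
DC = 1900800.0000 / 4240000

0.4483 mm/day


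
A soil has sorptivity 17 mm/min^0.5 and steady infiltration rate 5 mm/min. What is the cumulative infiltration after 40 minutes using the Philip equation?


F = S*sqrt(t) + A*t
F = 17*sqrt(40) + 5*40
F = 17*6.324555 + 200

307.5174 mm


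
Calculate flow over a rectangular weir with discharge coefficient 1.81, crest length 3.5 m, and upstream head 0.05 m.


Q = C * L * H^(3/2) = 1.81 * 3.5 * 0.05^1.5 = 1.81 * 3.5 * 0.011180

0.0708 m^3/s


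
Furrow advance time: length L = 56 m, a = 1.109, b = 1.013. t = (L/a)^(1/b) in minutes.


t = (L/a)^(1/b)
t = (56/1.109)^(1/1.013)
t = 50.495942^(1/1.013)

48.0174 min


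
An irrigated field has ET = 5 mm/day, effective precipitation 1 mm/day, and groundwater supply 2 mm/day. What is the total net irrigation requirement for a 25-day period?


Daily deficit = ET - Pe - GW = 5 - 1 - 2 = 2 mm/day
NIR = 2 * 25 = 50 mm

50.0000 mm


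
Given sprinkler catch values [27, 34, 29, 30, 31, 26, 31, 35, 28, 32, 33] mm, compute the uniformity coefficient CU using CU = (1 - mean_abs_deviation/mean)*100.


mean = 30.545455 mm
MAD = 2.314050 mm
CU = (1 - 2.314050/30.545455)*100

92.4242 %


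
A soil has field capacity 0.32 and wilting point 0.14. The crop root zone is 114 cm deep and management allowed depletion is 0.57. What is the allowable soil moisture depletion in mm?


SMD = (FC - PWP) * d * MAD * 10
SMD = (0.32 - 0.14) * 114 * 0.57 * 10
SMD = 0.1800 * 114 * 0.57 * 10

116.9640 mm


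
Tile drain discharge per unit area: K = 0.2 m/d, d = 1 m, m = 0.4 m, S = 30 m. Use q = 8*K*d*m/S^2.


q = 8*K*d*m/S^2
q = 8*0.2*1*0.4/30^2
q = 0.6400 / 900

7.1111e-04 m/d


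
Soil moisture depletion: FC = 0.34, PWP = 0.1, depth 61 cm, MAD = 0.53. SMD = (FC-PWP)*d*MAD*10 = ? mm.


SMD = (FC - PWP) * d * MAD * 10
SMD = (0.34 - 0.1) * 61 * 0.53 * 10
SMD = 0.2400 * 61 * 0.53 * 10

77.5920 mm


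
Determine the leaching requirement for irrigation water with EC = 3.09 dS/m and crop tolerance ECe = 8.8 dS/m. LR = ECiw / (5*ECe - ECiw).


LR = ECiw / (5*ECe - ECiw)
LR = 3.09 / (5*8.8 - 3.09)
LR = 3.09 / 40.9100

0.0755


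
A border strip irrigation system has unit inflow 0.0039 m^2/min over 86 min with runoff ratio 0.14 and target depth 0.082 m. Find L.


L = q*t/((1+r)*Z)
L = 0.0039*86/((1+0.14)*0.082)
L = 0.3354/0.09348

3.5879 m


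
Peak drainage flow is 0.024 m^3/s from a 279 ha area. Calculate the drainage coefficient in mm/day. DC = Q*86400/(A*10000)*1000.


DC = Q * 86400 / (A * 10000) * 1000
DC = 0.024 * 86400 / (279 * 10000) * 1000
DC = 2073600.0000 / 2790000

0.7432 mm/day


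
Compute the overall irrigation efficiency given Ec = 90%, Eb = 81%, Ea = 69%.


Ec = 0.9, Eb = 0.81, Ea = 0.69
E = 0.9 * 0.81 * 0.69 * 100 = 50.3010%

50.3010 %


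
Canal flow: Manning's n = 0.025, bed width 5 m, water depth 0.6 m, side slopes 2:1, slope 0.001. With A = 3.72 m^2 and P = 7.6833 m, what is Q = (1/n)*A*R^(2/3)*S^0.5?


R = A/P = 3.72/7.6833 = 0.484167
Q = (1/0.025) * 3.72 * 0.484167^(2/3) * 0.001^0.5

2.9013 m^3/s


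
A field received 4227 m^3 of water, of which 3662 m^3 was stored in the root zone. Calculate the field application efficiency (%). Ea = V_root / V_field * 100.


Ea = V_root / V_field * 100 = 3662 / 4227 * 100 = 86.6335%

86.6335 %


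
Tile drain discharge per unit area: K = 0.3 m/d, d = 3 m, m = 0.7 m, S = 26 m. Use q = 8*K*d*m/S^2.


q = 8*K*d*m/S^2
q = 8*0.3*3*0.7/26^2
q = 5.0400 / 676

0.0075 m/d


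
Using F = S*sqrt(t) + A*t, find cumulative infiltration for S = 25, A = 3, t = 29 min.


F = S*sqrt(t) + A*t
F = 25*sqrt(29) + 3*29
F = 25*5.385165 + 87

221.6291 mm


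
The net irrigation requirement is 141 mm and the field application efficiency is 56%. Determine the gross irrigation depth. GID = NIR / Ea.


Ea = 56% = 0.56
GID = NIR / Ea = 141 / 0.56 = 251.7857 mm

251.7857 mm


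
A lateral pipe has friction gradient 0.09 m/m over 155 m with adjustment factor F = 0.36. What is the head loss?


hf = J * L * F = 0.09 * 155 * 0.36 = 5.0220 m

5.0220 m


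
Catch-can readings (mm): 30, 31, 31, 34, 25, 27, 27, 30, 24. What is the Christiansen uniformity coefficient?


mean = 28.777778 mm
MAD = 2.691358 mm
CU = (1 - 2.691358/28.777778)*100

90.6478 %


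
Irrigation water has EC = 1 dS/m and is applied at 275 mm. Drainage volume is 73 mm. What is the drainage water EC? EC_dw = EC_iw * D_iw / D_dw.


EC_dw = EC_iw * D_iw / D_dw
EC_dw = 1 * 275 / 73
EC_dw = 275 / 73

3.7671 dS/m


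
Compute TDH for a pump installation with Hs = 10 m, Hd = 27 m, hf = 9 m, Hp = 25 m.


TDH = Hs + Hd + hf + Hp = 10 + 27 + 9 + 25 = 71

71 m


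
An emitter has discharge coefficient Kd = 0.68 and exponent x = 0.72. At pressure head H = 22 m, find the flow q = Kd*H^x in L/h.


q = Kd * H^x = 0.68 * 22^0.72 = 0.68 * 9.258579

6.2958 L/h


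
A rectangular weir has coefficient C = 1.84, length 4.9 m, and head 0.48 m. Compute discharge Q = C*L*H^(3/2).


Q = C * L * H^(3/2) = 1.84 * 4.9 * 0.48^1.5 = 1.84 * 4.9 * 0.332554

2.9983 m^3/s


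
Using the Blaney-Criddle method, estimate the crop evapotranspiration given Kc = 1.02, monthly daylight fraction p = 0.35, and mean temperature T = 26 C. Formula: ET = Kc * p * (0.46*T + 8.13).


ET = Kc * p * (0.46*T + 8.13)
ET = 1.02 * 0.35 * (0.46*26 + 8.13)
ET = 1.02 * 0.35 * 20.0900

7.1721 mm/day


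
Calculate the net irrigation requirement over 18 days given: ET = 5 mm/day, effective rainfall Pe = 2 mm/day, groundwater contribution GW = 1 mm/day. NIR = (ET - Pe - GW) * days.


Daily deficit = ET - Pe - GW = 5 - 2 - 1 = 2 mm/day
NIR = 2 * 18 = 36 mm

36.0000 mm


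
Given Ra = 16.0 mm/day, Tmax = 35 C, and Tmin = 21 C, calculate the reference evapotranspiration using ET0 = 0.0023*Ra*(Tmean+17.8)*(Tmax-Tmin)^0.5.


Tmean = (Tmax + Tmin)/2 = (35 + 21)/2 = 28.0
ET0 = 0.0023 * 16.0 * (28.0 + 17.8) * sqrt(35 - 21)
ET0 = 0.0023 * 16.0 * 45.8 * 3.741657

6.3063 mm/day


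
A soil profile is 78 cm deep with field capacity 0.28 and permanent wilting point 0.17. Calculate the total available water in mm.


AWC = (FC - PWP) * d * 10
AWC = (0.28 - 0.17) * 78 * 10
AWC = 0.1100 * 78 * 10

85.8000 mm


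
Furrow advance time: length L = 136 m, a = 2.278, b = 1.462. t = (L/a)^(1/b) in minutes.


t = (L/a)^(1/b)
t = (136/2.278)^(1/1.462)
t = 59.701493^(1/1.462)

16.3970 min


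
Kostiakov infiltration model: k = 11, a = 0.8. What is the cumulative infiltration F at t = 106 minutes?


F = k * t^a = 11 * 106^0.8
F = 11 * 41.710432

458.8148 mm


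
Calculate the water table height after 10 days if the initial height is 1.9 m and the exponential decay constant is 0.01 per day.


m = m0 * exp(-k*t)
m = 1.9 * exp(-0.01 * 10)
m = 1.9 * exp(-0.1000)

1.7192 m


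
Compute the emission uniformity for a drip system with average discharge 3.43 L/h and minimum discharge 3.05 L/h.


EU = (q_min/q_avg)*100 = (3.05/3.43)*100 = 88.9213%

88.9213 %


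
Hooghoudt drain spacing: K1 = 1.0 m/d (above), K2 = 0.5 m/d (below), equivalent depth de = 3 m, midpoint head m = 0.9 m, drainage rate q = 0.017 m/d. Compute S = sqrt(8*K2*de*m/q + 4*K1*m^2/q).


S^2 = 8*K2*de*m/q + 4*K1*m^2/q
S^2 = 8*0.5*3*0.9/0.017 + 4*1.0*0.9^2/0.017
S = sqrt(825.8824)

28.7382 m


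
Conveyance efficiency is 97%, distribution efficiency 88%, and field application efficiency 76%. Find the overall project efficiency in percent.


Ec = 0.97, Eb = 0.88, Ea = 0.76
E = 0.97 * 0.88 * 0.76 * 100 = 64.8736%

64.8736 %


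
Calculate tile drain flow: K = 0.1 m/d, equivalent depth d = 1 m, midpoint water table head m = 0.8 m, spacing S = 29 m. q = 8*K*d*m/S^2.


q = 8*K*d*m/S^2
q = 8*0.1*1*0.8/29^2
q = 0.6400 / 841

7.6100e-04 m/d


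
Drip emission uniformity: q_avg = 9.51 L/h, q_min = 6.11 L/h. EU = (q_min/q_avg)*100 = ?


EU = (q_min/q_avg)*100 = (6.11/9.51)*100 = 64.2482%

64.2482 %


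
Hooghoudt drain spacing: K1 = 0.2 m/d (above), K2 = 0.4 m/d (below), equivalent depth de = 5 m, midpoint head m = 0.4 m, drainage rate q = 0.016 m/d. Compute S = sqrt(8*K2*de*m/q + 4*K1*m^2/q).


S^2 = 8*K2*de*m/q + 4*K1*m^2/q
S^2 = 8*0.4*5*0.4/0.016 + 4*0.2*0.4^2/0.016
S = sqrt(408.0000)

20.1990 m
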